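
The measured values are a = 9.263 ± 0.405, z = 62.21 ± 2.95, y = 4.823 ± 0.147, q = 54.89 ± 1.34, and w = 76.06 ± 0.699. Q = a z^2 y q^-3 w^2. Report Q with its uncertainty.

6048 ± 801

Each factor contributes (exponent × relative error)² to (δQ/Q)²:
  (1·δa/a)² = (1×0.0437)² = 0.00191;  (2·δz/z)² = (2×0.0474)² = 0.00899;  (1·δy/y)² = (1×0.0305)² = 0.000929;  (-3·δq/q)² = (-3×0.0244)² = 0.00536;  (2·δw/w)² = (2×0.00919)² = 0.000338
δQ/Q = √(0.0175) = 0.132
Q = 6048, so δQ = 0.132 × 6048 = 801.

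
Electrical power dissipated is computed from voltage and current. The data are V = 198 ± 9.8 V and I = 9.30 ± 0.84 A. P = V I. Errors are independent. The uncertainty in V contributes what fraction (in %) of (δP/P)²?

23.1%

(δP/P)² = (1·δV/V)² + (1·δI/I)²
  V term: (1×0.0495)² = 0.00245
  I term: (1×0.0903)² = 0.00816
Total = 0.0106. Share from V = 0.00245/0.0106 = 0.231.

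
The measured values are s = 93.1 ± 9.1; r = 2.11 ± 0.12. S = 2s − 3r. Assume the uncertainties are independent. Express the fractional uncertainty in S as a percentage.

For a sum/difference, combine absolute errors in quadrature:
  (2·δs)² = 331;  (3·δr)² = 0.130
δS = √(331) = 18.2
S = 180, so δS/S = 18.2/180 = 0.101.

10.1%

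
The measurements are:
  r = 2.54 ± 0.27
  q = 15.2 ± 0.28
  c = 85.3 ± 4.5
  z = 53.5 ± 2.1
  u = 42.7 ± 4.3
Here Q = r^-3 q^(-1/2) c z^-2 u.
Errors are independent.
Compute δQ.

Products/powers → add relative errors in quadrature, weighted by exponent:
  (-3·δr/r)² = (-3×0.106)² = 0.102;  (−½·δq/q)² = (-0.5×0.0184)² = 8.48e-05;  (1·δc/c)² = (1×0.0528)² = 0.00278;  (-2·δz/z)² = (-2×0.0393)² = 0.00616;  (1·δu/u)² = (1×0.101)² = 0.0101
δQ/Q = √(0.121) = 0.348
Q = 0.0199, so δQ = 0.348 × 0.0199 = 0.00692.

0.00692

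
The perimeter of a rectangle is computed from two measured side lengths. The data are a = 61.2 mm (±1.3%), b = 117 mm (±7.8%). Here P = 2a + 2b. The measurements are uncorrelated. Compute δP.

Each term contributes (cᵢ δxᵢ)² to (δP)²:
  (2·δa)² = 2.53;  (2·δb)² = 333
δP = √(336) = 18.3 mm

18.3 mm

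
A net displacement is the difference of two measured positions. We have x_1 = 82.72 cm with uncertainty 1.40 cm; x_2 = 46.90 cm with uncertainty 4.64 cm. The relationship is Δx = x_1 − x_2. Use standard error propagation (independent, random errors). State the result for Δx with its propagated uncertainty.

Absolute uncertainties add in quadrature for a linear combination:
  (δx_1)² = 1.96;  (δx_2)² = 21.5
δΔx = √(23.5) = 4.85 cm
Δx = 35.82 cm.

35.82 ± 4.85 cm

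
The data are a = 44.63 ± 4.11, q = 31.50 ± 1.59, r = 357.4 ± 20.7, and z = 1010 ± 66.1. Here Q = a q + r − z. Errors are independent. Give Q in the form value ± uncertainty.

753.2 ± 163

Let p = a·q = 1406. δp/p = √((1·δa/a)² + (1·δq/q)²) = √(0.00848 + 0.00255) = 0.105, so δp = 148.
Q = p + r − z: δQ = √(δp² + δr² + δz²) = √(21800 + 428 + 4370) = 163
Q = 753.2.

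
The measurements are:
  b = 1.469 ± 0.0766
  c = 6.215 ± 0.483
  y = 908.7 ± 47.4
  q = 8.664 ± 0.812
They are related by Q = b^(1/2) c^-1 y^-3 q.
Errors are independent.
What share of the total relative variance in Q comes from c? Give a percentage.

(δQ/Q)² = (½·δb/b)² + (-1·δc/c)² + (-3·δy/y)² + (1·δq/q)²
  b term: (0.5×0.0521)² = 0.000680
  c term: (-1×0.0777)² = 0.00604
  y term: (-3×0.0522)² = 0.0245
  q term: (1×0.0937)² = 0.00878
Total = 0.0400. Share from c = 0.00604/0.0400 = 0.151.

15.1%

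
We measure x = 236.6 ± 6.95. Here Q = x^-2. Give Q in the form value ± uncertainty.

Q ∝ x^-2, so δQ/Q = |-2| · δx/x = 2 × 0.0294 = 0.0587.
Q = 1.786e-05, so δQ = 0.0587 × 1.786e-05 = 1.05e-06.

(1.786 ± 0.105) × 10^-5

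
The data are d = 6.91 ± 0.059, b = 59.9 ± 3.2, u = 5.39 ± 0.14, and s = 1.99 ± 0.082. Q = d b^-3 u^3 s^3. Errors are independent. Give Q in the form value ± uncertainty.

0.0397 ± 0.00861

Relative error in a monomial: (δQ/Q)² = Σ (nᵢ · δxᵢ/xᵢ)².
  (1·δd/d)² = (1×0.00854)² = 7.29e-05;  (-3·δb/b)² = (-3×0.0534)² = 0.0257;  (3·δu/u)² = (3×0.0260)² = 0.00607;  (3·δs/s)² = (3×0.0412)² = 0.0153
δQ/Q = √(0.0471) = 0.217
Q = 0.0397, so δQ = 0.217 × 0.0397 = 0.00861.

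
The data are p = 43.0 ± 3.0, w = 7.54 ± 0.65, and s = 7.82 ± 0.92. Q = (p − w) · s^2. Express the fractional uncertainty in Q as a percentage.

25.1%

Let u = p − w = 35.5. δu = √(δp² + δw²) = √(9.00 + 0.423) = 3.07, so δu/u = 0.0866.
Q is then a monomial in u, s:
δQ/Q = √((δu/u)² + (2·δs/s)²) = √(0.00749 + 0.0554) = 0.251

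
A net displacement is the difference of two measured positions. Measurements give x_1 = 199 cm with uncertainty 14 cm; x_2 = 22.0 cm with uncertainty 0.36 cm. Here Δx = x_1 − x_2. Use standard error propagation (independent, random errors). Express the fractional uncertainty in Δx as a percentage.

7.91%

Absolute uncertainties add in quadrature for a linear combination:
  (δx_1)² = 196;  (δx_2)² = 0.130
δΔx = √(196) = 14.0 cm
Δx = 177 cm, so δΔx/Δx = 14.0/177 = 0.0791.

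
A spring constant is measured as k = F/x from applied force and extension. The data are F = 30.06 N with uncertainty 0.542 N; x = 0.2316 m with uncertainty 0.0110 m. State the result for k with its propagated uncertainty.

129.8 ± 6.59 N/m

Since k is a product/quotient, work with relative uncertainties:
  (1·δF/F)² = (1×0.0180)² = 0.000325;  (-1·δx/x)² = (-1×0.0475)² = 0.00226
δk/k = √(0.00258) = 0.0508
k = 129.8 N/m, so δk = 0.0508 × 129.8 = 6.59 N/m.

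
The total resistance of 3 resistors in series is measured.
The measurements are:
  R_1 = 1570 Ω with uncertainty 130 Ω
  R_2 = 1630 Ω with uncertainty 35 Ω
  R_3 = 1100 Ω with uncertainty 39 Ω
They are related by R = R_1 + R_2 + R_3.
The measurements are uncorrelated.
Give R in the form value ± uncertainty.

R is a linear combination, so absolute uncertainties add in quadrature:
  (δR_1)² = 16900;  (δR_2)² = 1220;  (δR_3)² = 1520
δR = √(19600) = 140 Ω
R = 4300 Ω.

4300 ± 140 Ω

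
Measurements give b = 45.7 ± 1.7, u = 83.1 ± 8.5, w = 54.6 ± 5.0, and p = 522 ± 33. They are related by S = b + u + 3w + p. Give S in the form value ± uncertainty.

815 ± 37.3

Absolute uncertainties add in quadrature for a linear combination:
  (δb)² = 2.89;  (δu)² = 72.2;  (3·δw)² = 225;  (δp)² = 1090
δS = √(1390) = 37.3
S = 815.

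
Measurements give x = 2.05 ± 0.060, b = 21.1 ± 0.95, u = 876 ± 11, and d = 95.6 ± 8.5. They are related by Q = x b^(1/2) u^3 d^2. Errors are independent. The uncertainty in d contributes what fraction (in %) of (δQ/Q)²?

91.9%

(δQ/Q)² = (1·δx/x)² + (½·δb/b)² + (3·δu/u)² + (2·δd/d)²
  x term: (1×0.0293)² = 0.000857
  b term: (0.5×0.0450)² = 0.000507
  u term: (3×0.0126)² = 0.00142
  d term: (2×0.0889)² = 0.0316
Total = 0.0344. Share from d = 0.0316/0.0344 = 0.919.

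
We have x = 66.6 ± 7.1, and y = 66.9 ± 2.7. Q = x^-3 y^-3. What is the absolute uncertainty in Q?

Products/powers → add relative errors in quadrature, weighted by exponent:
  (-3·δx/x)² = (-3×0.107)² = 0.102;  (-3·δy/y)² = (-3×0.0404)² = 0.0147
δQ/Q = √(0.117) = 0.342
Q = 1.13e-11, so δQ = 0.342 × 1.13e-11 = 3.87e-12.

3.87e-12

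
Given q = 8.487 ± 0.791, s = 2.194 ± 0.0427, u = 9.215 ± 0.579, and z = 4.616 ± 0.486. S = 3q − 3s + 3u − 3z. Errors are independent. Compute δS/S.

0.101

Each term contributes (cᵢ δxᵢ)² to (δS)²:
  (3·δq)² = 5.63;  (3·δs)² = 0.0164;  (3·δu)² = 3.02;  (3·δz)² = 2.13
δS = √(10.8) = 3.28
S = 32.68, so δS/S = 3.28/32.68 = 0.101.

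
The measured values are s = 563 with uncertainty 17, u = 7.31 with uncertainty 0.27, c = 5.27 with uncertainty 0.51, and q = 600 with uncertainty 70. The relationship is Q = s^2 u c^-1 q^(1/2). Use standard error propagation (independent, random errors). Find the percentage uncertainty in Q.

13.3%

Relative error in a monomial: (δQ/Q)² = Σ (nᵢ · δxᵢ/xᵢ)².
  (2·δs/s)² = (2×0.0302)² = 0.00365;  (1·δu/u)² = (1×0.0369)² = 0.00136;  (-1·δc/c)² = (-1×0.0968)² = 0.00937;  (½·δq/q)² = (0.5×0.117)² = 0.00340
δQ/Q = √(0.0178) = 0.133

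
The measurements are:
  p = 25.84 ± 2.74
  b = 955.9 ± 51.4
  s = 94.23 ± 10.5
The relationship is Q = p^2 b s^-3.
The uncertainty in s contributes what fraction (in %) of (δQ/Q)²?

(δQ/Q)² = (2·δp/p)² + (1·δb/b)² + (-3·δs/s)²
  p term: (2×0.106)² = 0.0450
  b term: (1×0.0538)² = 0.00289
  s term: (-3×0.111)² = 0.112
Total = 0.160. Share from s = 0.112/0.160 = 0.700.

70.0%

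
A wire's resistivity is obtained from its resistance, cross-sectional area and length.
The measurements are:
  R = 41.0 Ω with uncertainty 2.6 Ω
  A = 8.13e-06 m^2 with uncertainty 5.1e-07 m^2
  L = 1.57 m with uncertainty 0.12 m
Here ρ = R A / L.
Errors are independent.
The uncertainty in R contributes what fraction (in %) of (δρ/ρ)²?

(δρ/ρ)² = (1·δR/R)² + (1·δA/A)² + (-1·δL/L)²
  R term: (1×0.0634)² = 0.00402
  A term: (1×0.0627)² = 0.00394
  L term: (-1×0.0764)² = 0.00584
Total = 0.0138. Share from R = 0.00402/0.0138 = 0.291.

29.1%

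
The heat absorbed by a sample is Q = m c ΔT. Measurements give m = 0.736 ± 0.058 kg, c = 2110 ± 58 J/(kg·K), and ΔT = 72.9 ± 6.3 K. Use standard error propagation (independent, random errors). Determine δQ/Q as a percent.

12.0%

For a monomial Q ∝ m, c, ΔT, fractional errors add in quadrature:
  (1·δm/m)² = (1×0.0788)² = 0.00621;  (1·δc/c)² = (1×0.0275)² = 0.000756;  (1·δΔT/ΔT)² = (1×0.0864)² = 0.00747
δQ/Q = √(0.0144) = 0.120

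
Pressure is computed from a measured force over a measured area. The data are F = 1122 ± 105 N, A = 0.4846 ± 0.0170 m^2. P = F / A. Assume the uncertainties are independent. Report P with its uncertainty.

Since P is a product/quotient, work with relative uncertainties:
  (1·δF/F)² = (1×0.0936)² = 0.00876;  (-1·δA/A)² = (-1×0.0351)² = 0.00123
δP/P = √(0.00999) = 0.0999
P = 2315 Pa, so δP = 0.0999 × 2315 = 231 Pa.

2315 ± 231 Pa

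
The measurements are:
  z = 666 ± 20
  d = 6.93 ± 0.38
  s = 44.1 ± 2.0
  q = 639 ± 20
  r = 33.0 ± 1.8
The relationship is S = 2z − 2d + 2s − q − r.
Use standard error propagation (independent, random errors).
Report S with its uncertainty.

S is a linear combination, so absolute uncertainties add in quadrature:
  (2·δz)² = 1600;  (2·δd)² = 0.578;  (2·δs)² = 16.0;  (δq)² = 400;  (δr)² = 3.24
δS = √(2020) = 44.9
S = 734.

734 ± 44.9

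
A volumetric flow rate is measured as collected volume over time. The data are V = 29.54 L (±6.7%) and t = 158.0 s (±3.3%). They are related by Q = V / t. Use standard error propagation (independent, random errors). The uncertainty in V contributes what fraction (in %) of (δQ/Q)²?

(δQ/Q)² = (1·δV/V)² + (-1·δt/t)²
  V term: (1×0.0670)² = 0.00449
  t term: (-1×0.0330)² = 0.00109
Total = 0.00558. Share from V = 0.00449/0.00558 = 0.805.

80.5%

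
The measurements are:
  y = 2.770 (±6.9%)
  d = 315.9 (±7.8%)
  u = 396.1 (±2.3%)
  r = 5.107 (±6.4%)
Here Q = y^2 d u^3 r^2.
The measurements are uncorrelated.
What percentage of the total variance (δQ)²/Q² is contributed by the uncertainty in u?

10.3%

(δQ/Q)² = (2·δy/y)² + (1·δd/d)² + (3·δu/u)² + (2·δr/r)²
  y term: (2×0.0690)² = 0.0190
  d term: (1×0.0780)² = 0.00608
  u term: (3×0.0230)² = 0.00476
  r term: (2×0.0640)² = 0.0164
Total = 0.0463. Share from u = 0.00476/0.0463 = 0.103.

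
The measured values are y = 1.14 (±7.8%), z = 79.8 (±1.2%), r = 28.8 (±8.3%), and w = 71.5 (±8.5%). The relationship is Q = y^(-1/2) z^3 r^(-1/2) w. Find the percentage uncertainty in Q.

For a monomial Q ∝ y^(-1/2), z^3, r^(-1/2), w, fractional errors add in quadrature:
  (−½·δy/y)² = (-0.5×0.0780)² = 0.00152;  (3·δz/z)² = (3×0.0120)² = 0.00130;  (−½·δr/r)² = (-0.5×0.0830)² = 0.00172;  (1·δw/w)² = (1×0.0850)² = 0.00723
δQ/Q = √(0.0118) = 0.108

10.8%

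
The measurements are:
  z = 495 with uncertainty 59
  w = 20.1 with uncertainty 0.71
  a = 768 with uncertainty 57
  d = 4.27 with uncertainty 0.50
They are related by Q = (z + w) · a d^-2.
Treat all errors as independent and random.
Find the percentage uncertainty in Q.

27.1%

Let u = z + w = 515. δu = √(δz² + δw²) = √(3480 + 0.504) = 59.0, so δu/u = 0.115.
Q is then a monomial in u, a, d:
δQ/Q = √((δu/u)² + (1·δa/a)² + (-2·δd/d)²) = √(0.0131 + 0.00551 + 0.0548) = 0.271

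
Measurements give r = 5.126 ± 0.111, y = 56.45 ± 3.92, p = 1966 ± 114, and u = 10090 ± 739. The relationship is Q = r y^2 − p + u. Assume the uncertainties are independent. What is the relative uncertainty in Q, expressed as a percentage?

Let w = r·y^2 = 16330. δw/w = √((1·δr/r)² + (2·δy/y)²) = √(0.000469 + 0.0193) = 0.141, so δw = 2300.
Q = w − p + u: δQ = √(δw² + δp² + δu²) = √(5.27e+06 + 13000 + 5.46e+05) = 2410
Q = 24460, so δQ/Q = 2410/24460 = 0.0987.

9.87%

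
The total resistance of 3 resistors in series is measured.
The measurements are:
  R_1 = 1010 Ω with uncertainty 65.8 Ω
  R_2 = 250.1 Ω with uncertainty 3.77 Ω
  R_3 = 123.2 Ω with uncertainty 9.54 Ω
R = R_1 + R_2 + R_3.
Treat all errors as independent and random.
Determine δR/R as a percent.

4.81%

For a sum/difference, combine absolute errors in quadrature:
  (δR_1)² = 4330;  (δR_2)² = 14.2;  (δR_3)² = 91.0
δR = √(4430) = 66.6 Ω
R = 1383 Ω, so δR/R = 66.6/1383 = 0.0481.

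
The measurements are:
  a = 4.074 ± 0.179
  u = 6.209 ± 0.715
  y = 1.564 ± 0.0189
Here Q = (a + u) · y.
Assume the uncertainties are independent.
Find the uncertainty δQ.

1.17

Let w = a + u = 10.28. δw = √(δa² + δu²) = √(0.0320 + 0.511) = 0.737, so δw/w = 0.0717.
Q is then a monomial in w, y:
δQ/Q = √((δw/w)² + (1·δy/y)²) = √(0.00514 + 0.000146) = 0.0727
Q = 16.08, so δQ = 0.0727 × 16.08 = 1.17.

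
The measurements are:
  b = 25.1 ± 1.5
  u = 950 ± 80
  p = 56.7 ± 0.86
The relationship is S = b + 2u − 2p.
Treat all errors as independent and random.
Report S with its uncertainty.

Sums and differences: (δS)² = Σ (cᵢ δxᵢ)².
  (δb)² = 2.25;  (2·δu)² = 25600;  (2·δp)² = 2.96
δS = √(25600) = 160
S = 1810.

1810 ± 160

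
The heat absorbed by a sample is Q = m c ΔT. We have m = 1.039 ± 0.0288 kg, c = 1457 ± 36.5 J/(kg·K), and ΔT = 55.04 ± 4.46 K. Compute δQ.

7430 J

Relative error in a monomial: (δQ/Q)² = Σ (nᵢ · δxᵢ/xᵢ)².
  (1·δm/m)² = (1×0.0277)² = 0.000768;  (1·δc/c)² = (1×0.0251)² = 0.000628;  (1·δΔT/ΔT)² = (1×0.0810)² = 0.00657
δQ/Q = √(0.00796) = 0.0892
Q = 83320 J, so δQ = 0.0892 × 83320 = 7430 J.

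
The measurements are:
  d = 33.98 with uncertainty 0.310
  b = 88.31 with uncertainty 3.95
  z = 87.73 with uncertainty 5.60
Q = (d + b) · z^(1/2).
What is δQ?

Let u = d + b = 122.3. δu = √(δd² + δb²) = √(0.0961 + 15.6) = 3.96, so δu/u = 0.0324.
Q is then a monomial in u, z:
δQ/Q = √((δu/u)² + (½·δz/z)²) = √(0.00105 + 0.00102) = 0.0455
Q = 1145, so δQ = 0.0455 × 1145 = 52.1.

52.1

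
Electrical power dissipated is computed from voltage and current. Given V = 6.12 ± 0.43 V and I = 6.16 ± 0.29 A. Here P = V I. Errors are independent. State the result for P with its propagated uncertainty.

For a monomial P ∝ V, I, fractional errors add in quadrature:
  (1·δV/V)² = (1×0.0703)² = 0.00494;  (1·δI/I)² = (1×0.0471)² = 0.00222
δP/P = √(0.00715) = 0.0846
P = 37.7 W, so δP = 0.0846 × 37.7 = 3.19 W.

37.7 ± 3.19 W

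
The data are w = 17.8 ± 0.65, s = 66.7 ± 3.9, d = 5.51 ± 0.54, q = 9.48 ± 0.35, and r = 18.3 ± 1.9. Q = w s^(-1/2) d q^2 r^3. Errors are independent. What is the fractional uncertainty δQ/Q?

Products/powers → add relative errors in quadrature, weighted by exponent:
  (1·δw/w)² = (1×0.0365)² = 0.00133;  (−½·δs/s)² = (-0.5×0.0585)² = 0.000855;  (1·δd/d)² = (1×0.0980)² = 0.00960;  (2·δq/q)² = (2×0.0369)² = 0.00545;  (3·δr/r)² = (3×0.104)² = 0.0970
δQ/Q = √(0.114) = 0.338

0.338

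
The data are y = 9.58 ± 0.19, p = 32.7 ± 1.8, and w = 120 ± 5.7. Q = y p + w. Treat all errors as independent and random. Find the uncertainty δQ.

Let h = y·p = 313. δh/h = √((1·δy/y)² + (1·δp/p)²) = √(0.000393 + 0.00303) = 0.0585, so δh = 18.3.
Q = h + w: δQ = √(δh² + δw²) = √(336 + 32.5) = 19.2

19.2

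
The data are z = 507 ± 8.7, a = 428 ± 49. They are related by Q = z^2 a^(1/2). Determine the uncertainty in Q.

3.55e+05

Since Q is a product/quotient, work with relative uncertainties:
  (2·δz/z)² = (2×0.0172)² = 0.00118;  (½·δa/a)² = (0.5×0.114)² = 0.00328
δQ/Q = √(0.00445) = 0.0667
Q = 5.32e+06, so δQ = 0.0667 × 5.32e+06 = 3.55e+05.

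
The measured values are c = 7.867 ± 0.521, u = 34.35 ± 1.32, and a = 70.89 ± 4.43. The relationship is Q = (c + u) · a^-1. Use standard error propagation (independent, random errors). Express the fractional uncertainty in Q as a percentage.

Let w = c + u = 42.22. δw = √(δc² + δu²) = √(0.271 + 1.74) = 1.42, so δw/w = 0.0336.
Q is then a monomial in w, a:
δQ/Q = √((δw/w)² + (-1·δa/a)²) = √(0.00113 + 0.00391) = 0.0710

7.10%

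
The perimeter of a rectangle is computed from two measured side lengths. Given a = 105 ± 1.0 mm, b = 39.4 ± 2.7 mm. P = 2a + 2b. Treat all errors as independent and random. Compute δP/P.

0.0199

Absolute uncertainties add in quadrature for a linear combination:
  (2·δa)² = 4.00;  (2·δb)² = 29.2
δP = √(33.2) = 5.76 mm
P = 289 mm, so δP/P = 5.76/289 = 0.0199.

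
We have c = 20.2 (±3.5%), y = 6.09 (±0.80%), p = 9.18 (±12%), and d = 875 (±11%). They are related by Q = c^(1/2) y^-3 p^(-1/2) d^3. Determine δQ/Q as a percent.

Q is a product of powers, so relative uncertainties combine in quadrature:
  (½·δc/c)² = (0.5×0.0350)² = 0.000306;  (-3·δy/y)² = (-3×0.00800)² = 0.000576;  (−½·δp/p)² = (-0.5×0.120)² = 0.00360;  (3·δd/d)² = (3×0.110)² = 0.109
δQ/Q = √(0.113) = 0.337

33.7%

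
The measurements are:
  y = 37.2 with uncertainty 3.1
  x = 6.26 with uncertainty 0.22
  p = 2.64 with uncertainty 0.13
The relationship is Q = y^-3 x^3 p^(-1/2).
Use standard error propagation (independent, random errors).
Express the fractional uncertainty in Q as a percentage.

Since Q is a product/quotient, work with relative uncertainties:
  (-3·δy/y)² = (-3×0.0833)² = 0.0625;  (3·δx/x)² = (3×0.0351)² = 0.0111;  (−½·δp/p)² = (-0.5×0.0492)² = 0.000606
δQ/Q = √(0.0742) = 0.272

27.2%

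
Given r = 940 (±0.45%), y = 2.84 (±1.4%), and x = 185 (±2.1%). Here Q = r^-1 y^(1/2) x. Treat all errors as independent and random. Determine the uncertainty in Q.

0.00749

Q is a product of powers, so relative uncertainties combine in quadrature:
  (-1·δr/r)² = (-1×0.00450)² = 2.03e-05;  (½·δy/y)² = (0.5×0.0140)² = 4.9e-05;  (1·δx/x)² = (1×0.0210)² = 0.000441
δQ/Q = √(0.000510) = 0.0226
Q = 0.332, so δQ = 0.0226 × 0.332 = 0.00749.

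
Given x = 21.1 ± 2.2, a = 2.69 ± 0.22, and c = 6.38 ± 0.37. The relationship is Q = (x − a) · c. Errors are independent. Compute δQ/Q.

Let u = x − a = 18.4. δu = √(δx² + δa²) = √(4.84 + 0.0484) = 2.21, so δu/u = 0.120.
Q is then a monomial in u, c:
δQ/Q = √((δu/u)² + (1·δc/c)²) = √(0.0144 + 0.00336) = 0.133

0.133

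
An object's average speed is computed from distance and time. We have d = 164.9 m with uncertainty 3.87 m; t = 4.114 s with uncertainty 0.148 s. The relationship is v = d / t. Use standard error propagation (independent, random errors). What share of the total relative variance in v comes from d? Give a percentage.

29.9%

(δv/v)² = (1·δd/d)² + (-1·δt/t)²
  d term: (1×0.0235)² = 0.000551
  t term: (-1×0.0360)² = 0.00129
Total = 0.00184. Share from d = 0.000551/0.00184 = 0.299.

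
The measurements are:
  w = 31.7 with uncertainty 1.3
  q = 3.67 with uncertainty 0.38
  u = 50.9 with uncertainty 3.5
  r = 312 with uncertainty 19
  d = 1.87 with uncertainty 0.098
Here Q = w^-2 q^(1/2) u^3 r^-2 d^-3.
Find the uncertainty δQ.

0.000119

Products/powers → add relative errors in quadrature, weighted by exponent:
  (-2·δw/w)² = (-2×0.0410)² = 0.00673;  (½·δq/q)² = (0.5×0.104)² = 0.00268;  (3·δu/u)² = (3×0.0688)² = 0.0426;  (-2·δr/r)² = (-2×0.0609)² = 0.0148;  (-3·δd/d)² = (-3×0.0524)² = 0.0247
δQ/Q = √(0.0915) = 0.303
Q = 0.000395, so δQ = 0.303 × 0.000395 = 0.000119.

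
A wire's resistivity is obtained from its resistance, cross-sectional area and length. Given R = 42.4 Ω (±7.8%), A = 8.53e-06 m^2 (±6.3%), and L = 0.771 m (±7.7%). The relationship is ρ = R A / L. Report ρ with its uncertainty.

ρ is a product of powers, so relative uncertainties combine in quadrature:
  (1·δR/R)² = (1×0.0780)² = 0.00608;  (1·δA/A)² = (1×0.0630)² = 0.00397;  (-1·δL/L)² = (-1×0.0770)² = 0.00593
δρ/ρ = √(0.0160) = 0.126
ρ = 0.000469 Ω·m, so δρ = 0.126 × 0.000469 = 5.93e-05 Ω·m.

(4.69 ± 0.593) × 10^-4 Ω·m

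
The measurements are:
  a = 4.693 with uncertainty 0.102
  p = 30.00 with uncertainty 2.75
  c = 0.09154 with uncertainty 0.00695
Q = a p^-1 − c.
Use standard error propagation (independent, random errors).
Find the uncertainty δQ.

0.0163

Let w = a·p^-1 = 0.1564. δw/w = √((1·δa/a)² + (-1·δp/p)²) = √(0.000472 + 0.00840) = 0.0942, so δw = 0.0147.
Q = w − c: δQ = √(δw² + δc²) = √(0.000217 + 4.83e-05) = 0.0163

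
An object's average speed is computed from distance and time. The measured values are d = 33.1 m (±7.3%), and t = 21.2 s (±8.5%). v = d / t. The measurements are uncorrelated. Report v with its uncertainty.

Products/powers → add relative errors in quadrature, weighted by exponent:
  (1·δd/d)² = (1×0.0730)² = 0.00533;  (-1·δt/t)² = (-1×0.0850)² = 0.00723
δv/v = √(0.0126) = 0.112
v = 1.56 m/s, so δv = 0.112 × 1.56 = 0.175 m/s.

1.56 ± 0.175 m/s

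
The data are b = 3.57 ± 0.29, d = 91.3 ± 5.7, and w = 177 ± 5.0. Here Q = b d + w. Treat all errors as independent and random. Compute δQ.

Let p = b·d = 326. δp/p = √((1·δb/b)² + (1·δd/d)²) = √(0.00660 + 0.00390) = 0.102, so δp = 33.4.
Q = p + w: δQ = √(δp² + δw²) = √(1120 + 25.0) = 33.8

33.8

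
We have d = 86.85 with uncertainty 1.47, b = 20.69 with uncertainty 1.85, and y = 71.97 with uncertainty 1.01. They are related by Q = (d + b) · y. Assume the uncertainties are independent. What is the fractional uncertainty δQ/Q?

0.0261

Let u = d + b = 107.5. δu = √(δd² + δb²) = √(2.16 + 3.42) = 2.36, so δu/u = 0.0220.
Q is then a monomial in u, y:
δQ/Q = √((δu/u)² + (1·δy/y)²) = √(0.000483 + 0.000197) = 0.0261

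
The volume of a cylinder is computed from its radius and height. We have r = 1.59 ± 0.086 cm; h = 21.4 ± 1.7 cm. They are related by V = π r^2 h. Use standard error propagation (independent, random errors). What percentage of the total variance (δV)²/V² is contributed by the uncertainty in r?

(δV/V)² = (2·δr/r)² + (1·δh/h)²
  r term: (2×0.0541)² = 0.0117
  h term: (1×0.0794)² = 0.00631
Total = 0.0180. Share from r = 0.0117/0.0180 = 0.650.

65.0%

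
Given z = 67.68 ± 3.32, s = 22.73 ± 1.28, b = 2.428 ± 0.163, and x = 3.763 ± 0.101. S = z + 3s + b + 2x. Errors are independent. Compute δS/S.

0.0349

Sums and differences: (δS)² = Σ (cᵢ δxᵢ)².
  (δz)² = 11.0;  (3·δs)² = 14.7;  (δb)² = 0.0266;  (2·δx)² = 0.0408
δS = √(25.8) = 5.08
S = 145.8, so δS/S = 5.08/145.8 = 0.0349.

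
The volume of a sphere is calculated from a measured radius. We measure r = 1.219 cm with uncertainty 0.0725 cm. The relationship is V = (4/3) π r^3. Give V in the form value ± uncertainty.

Products/powers → add relative errors in quadrature, weighted by exponent:
  (3·δr/r)² = (3×0.0595)² = 0.0318
δV/V = √(0.0318) = 0.178
V = 7.588 cm^3, so δV = 0.178 × 7.588 = 1.35 cm^3.

7.588 ± 1.35 cm^3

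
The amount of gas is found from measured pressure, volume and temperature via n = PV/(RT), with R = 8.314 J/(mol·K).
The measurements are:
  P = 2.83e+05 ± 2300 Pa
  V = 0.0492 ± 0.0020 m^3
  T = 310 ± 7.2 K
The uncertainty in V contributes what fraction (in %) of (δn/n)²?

73.2%

(δn/n)² = (1·δP/P)² + (1·δV/V)² + (-1·δT/T)²
  P term: (1×0.00813)² = 6.61e-05
  V term: (1×0.0407)² = 0.00165
  T term: (-1×0.0232)² = 0.000539
Total = 0.00226. Share from V = 0.00165/0.00226 = 0.732.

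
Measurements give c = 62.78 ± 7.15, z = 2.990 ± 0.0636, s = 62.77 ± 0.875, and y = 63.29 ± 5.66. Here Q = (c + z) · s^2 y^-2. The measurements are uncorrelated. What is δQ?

Let u = c + z = 65.77. δu = √(δc² + δz²) = √(51.1 + 0.00404) = 7.15, so δu/u = 0.109.
Q is then a monomial in u, s, y:
δQ/Q = √((δu/u)² + (2·δs/s)² + (-2·δy/y)²) = √(0.0118 + 0.000777 + 0.0320) = 0.211
Q = 64.69, so δQ = 0.211 × 64.69 = 13.7.

13.7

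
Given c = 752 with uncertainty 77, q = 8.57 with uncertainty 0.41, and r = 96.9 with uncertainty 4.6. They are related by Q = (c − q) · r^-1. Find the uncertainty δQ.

Let u = c − q = 743. δu = √(δc² + δq²) = √(5930 + 0.168) = 77.0, so δu/u = 0.104.
Q is then a monomial in u, r:
δQ/Q = √((δu/u)² + (-1·δr/r)²) = √(0.0107 + 0.00225) = 0.114
Q = 7.67, so δQ = 0.114 × 7.67 = 0.874.

0.874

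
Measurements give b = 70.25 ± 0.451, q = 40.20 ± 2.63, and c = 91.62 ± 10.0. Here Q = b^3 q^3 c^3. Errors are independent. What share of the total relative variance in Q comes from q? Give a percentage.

26.4%

(δQ/Q)² = (3·δb/b)² + (3·δq/q)² + (3·δc/c)²
  b term: (3×0.00642)² = 0.000371
  q term: (3×0.0654)² = 0.0385
  c term: (3×0.109)² = 0.107
Total = 0.146. Share from q = 0.0385/0.146 = 0.264.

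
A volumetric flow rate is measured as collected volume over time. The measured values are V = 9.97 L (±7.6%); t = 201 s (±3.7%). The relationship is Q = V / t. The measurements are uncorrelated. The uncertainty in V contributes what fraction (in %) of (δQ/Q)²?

80.8%

(δQ/Q)² = (1·δV/V)² + (-1·δt/t)²
  V term: (1×0.0760)² = 0.00578
  t term: (-1×0.0370)² = 0.00137
Total = 0.00715. Share from V = 0.00578/0.00715 = 0.808.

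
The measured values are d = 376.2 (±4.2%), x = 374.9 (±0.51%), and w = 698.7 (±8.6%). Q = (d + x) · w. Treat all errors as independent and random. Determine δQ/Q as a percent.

Let u = d + x = 751.1. δu = √(δd² + δx²) = √(250 + 3.66) = 15.9, so δu/u = 0.0212.
Q is then a monomial in u, w:
δQ/Q = √((δu/u)² + (1·δw/w)²) = √(0.000449 + 0.00740) = 0.0886

8.86%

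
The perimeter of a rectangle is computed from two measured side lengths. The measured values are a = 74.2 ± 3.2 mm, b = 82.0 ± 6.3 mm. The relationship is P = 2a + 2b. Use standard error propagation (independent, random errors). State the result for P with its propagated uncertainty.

312 ± 14.1 mm

P is a linear combination, so absolute uncertainties add in quadrature:
  (2·δa)² = 41.0;  (2·δb)² = 159
δP = √(200) = 14.1 mm
P = 312 mm.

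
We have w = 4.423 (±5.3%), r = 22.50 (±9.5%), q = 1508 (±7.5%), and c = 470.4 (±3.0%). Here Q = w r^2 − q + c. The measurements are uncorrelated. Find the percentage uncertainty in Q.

38.0%

Let p = w·r^2 = 2239. δp/p = √((1·δw/w)² + (2·δr/r)²) = √(0.00281 + 0.0361) = 0.197, so δp = 442.
Q = p − q + c: δQ = √(δp² + δq² + δc²) = √(1.95e+05 + 12800 + 199) = 456
Q = 1202, so δQ/Q = 456/1202 = 0.380.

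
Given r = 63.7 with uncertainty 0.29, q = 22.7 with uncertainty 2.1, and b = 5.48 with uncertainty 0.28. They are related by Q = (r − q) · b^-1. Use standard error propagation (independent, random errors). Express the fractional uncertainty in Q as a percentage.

7.27%

Let u = r − q = 41.0. δu = √(δr² + δq²) = √(0.0841 + 4.41) = 2.12, so δu/u = 0.0517.
Q is then a monomial in u, b:
δQ/Q = √((δu/u)² + (-1·δb/b)²) = √(0.00267 + 0.00261) = 0.0727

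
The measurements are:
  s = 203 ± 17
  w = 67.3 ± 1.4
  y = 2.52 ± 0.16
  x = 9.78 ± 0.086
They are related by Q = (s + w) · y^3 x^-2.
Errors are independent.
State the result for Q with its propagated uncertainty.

45.2 ± 9.11

Let u = s + w = 270. δu = √(δs² + δw²) = √(289 + 1.96) = 17.1, so δu/u = 0.0631.
Q is then a monomial in u, y, x:
δQ/Q = √((δu/u)² + (3·δy/y)² + (-2·δx/x)²) = √(0.00398 + 0.0363 + 0.000309) = 0.201
Q = 45.2, so δQ = 0.201 × 45.2 = 9.11.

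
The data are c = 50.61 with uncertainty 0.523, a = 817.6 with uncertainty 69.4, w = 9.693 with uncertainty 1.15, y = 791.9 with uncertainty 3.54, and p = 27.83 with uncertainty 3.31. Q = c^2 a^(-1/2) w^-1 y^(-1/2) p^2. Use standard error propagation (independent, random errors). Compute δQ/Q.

0.270

Q is a product of powers, so relative uncertainties combine in quadrature:
  (2·δc/c)² = (2×0.0103)² = 0.000427;  (−½·δa/a)² = (-0.5×0.0849)² = 0.00180;  (-1·δw/w)² = (-1×0.119)² = 0.0141;  (−½·δy/y)² = (-0.5×0.00447)² = 5e-06;  (2·δp/p)² = (2×0.119)² = 0.0566
δQ/Q = √(0.0729) = 0.270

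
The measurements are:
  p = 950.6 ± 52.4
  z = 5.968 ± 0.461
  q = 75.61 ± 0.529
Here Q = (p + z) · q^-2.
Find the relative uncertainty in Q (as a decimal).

Let u = p + z = 956.6. δu = √(δp² + δz²) = √(2750 + 0.213) = 52.4, so δu/u = 0.0548.
Q is then a monomial in u, q:
δQ/Q = √((δu/u)² + (-2·δq/q)²) = √(0.00300 + 0.000196) = 0.0565

0.0565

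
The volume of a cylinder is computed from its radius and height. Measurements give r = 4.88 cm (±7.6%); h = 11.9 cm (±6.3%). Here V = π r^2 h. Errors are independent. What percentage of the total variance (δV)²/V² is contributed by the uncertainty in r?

(δV/V)² = (2·δr/r)² + (1·δh/h)²
  r term: (2×0.0760)² = 0.0231
  h term: (1×0.0630)² = 0.00397
Total = 0.0271. Share from r = 0.0231/0.0271 = 0.853.

85.3%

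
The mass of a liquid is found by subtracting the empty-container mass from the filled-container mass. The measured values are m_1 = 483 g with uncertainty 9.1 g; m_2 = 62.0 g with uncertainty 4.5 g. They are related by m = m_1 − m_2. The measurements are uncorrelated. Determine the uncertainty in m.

10.2 g

Absolute uncertainties add in quadrature for a linear combination:
  (δm_1)² = 82.8;  (δm_2)² = 20.2
δm = √(103) = 10.2 g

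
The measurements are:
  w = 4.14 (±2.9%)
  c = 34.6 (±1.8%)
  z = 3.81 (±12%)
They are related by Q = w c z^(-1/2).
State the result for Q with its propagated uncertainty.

73.4 ± 5.07

Each factor contributes (exponent × relative error)² to (δQ/Q)²:
  (1·δw/w)² = (1×0.0290)² = 0.000841;  (1·δc/c)² = (1×0.0180)² = 0.000324;  (−½·δz/z)² = (-0.5×0.120)² = 0.00360
δQ/Q = √(0.00477) = 0.0690
Q = 73.4, so δQ = 0.0690 × 73.4 = 5.07.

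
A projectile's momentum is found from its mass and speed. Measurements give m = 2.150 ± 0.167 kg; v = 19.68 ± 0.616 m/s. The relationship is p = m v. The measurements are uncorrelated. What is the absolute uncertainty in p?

Relative error in a monomial: (δp/p)² = Σ (nᵢ · δxᵢ/xᵢ)².
  (1·δm/m)² = (1×0.0777)² = 0.00603;  (1·δv/v)² = (1×0.0313)² = 0.000980
δp/p = √(0.00701) = 0.0837
p = 42.31 kg·m/s, so δp = 0.0837 × 42.31 = 3.54 kg·m/s.

3.54 kg·m/s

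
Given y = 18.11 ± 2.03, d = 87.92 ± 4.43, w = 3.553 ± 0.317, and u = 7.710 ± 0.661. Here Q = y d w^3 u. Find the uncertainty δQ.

Q is a product of powers, so relative uncertainties combine in quadrature:
  (1·δy/y)² = (1×0.112)² = 0.0126;  (1·δd/d)² = (1×0.0504)² = 0.00254;  (3·δw/w)² = (3×0.0892)² = 0.0716;  (1·δu/u)² = (1×0.0857)² = 0.00735
δQ/Q = √(0.0941) = 0.307
Q = 550600, so δQ = 0.307 × 550600 = 1.69e+05.

1.69e+05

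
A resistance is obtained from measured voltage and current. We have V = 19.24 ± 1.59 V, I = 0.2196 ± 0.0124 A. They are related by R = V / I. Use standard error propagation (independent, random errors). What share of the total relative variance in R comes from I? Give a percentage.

(δR/R)² = (1·δV/V)² + (-1·δI/I)²
  V term: (1×0.0826)² = 0.00683
  I term: (-1×0.0565)² = 0.00319
Total = 0.0100. Share from I = 0.00319/0.0100 = 0.318.

31.8%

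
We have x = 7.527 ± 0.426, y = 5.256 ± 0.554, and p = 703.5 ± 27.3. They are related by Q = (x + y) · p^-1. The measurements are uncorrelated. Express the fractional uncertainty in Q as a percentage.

Let u = x + y = 12.78. δu = √(δx² + δy²) = √(0.181 + 0.307) = 0.699, so δu/u = 0.0547.
Q is then a monomial in u, p:
δQ/Q = √((δu/u)² + (-1·δp/p)²) = √(0.00299 + 0.00151) = 0.0670

6.70%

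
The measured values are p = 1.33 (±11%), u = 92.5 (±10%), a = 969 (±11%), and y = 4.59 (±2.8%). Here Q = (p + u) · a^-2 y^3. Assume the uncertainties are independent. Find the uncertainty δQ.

Let w = p + u = 93.8. δw = √(δp² + δu²) = √(0.0214 + 85.6) = 9.25, so δw/w = 0.0986.
Q is then a monomial in w, a, y:
δQ/Q = √((δw/w)² + (-2·δa/a)² + (3·δy/y)²) = √(0.00972 + 0.0484 + 0.00706) = 0.255
Q = 0.00966, so δQ = 0.255 × 0.00966 = 0.00247.

0.00247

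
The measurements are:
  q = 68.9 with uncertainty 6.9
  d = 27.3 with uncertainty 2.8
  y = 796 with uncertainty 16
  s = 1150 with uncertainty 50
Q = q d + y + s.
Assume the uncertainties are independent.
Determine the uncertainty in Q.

275

Let p = q·d = 1880. δp/p = √((1·δq/q)² + (1·δd/d)²) = √(0.0100 + 0.0105) = 0.143, so δp = 270.
Q = p + y + s: δQ = √(δp² + δy² + δs²) = √(72700 + 256 + 2500) = 275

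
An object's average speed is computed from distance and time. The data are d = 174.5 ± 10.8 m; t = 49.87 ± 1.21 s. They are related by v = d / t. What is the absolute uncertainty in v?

0.233 m/s

Products/powers → add relative errors in quadrature, weighted by exponent:
  (1·δd/d)² = (1×0.0619)² = 0.00383;  (-1·δt/t)² = (-1×0.0243)² = 0.000589
δv/v = √(0.00442) = 0.0665
v = 3.499 m/s, so δv = 0.0665 × 3.499 = 0.233 m/s.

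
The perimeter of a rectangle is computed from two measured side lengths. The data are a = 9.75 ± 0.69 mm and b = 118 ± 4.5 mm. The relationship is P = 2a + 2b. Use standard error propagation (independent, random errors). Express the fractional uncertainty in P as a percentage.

3.56%

Sums and differences: (δP)² = Σ (cᵢ δxᵢ)².
  (2·δa)² = 1.90;  (2·δb)² = 81.0
δP = √(82.9) = 9.11 mm
P = 256 mm, so δP/P = 9.11/256 = 0.0356.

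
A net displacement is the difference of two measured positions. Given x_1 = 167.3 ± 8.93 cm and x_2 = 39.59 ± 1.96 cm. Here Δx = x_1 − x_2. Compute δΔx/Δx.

0.0716

Each term contributes (cᵢ δxᵢ)² to (δΔx)²:
  (δx_1)² = 79.7;  (δx_2)² = 3.84
δΔx = √(83.6) = 9.14 cm
Δx = 127.7 cm, so δΔx/Δx = 9.14/127.7 = 0.0716.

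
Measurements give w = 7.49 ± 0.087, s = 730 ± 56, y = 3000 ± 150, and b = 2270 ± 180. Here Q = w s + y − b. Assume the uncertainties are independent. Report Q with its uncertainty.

Let p = w·s = 5470. δp/p = √((1·δw/w)² + (1·δs/s)²) = √(0.000135 + 0.00588) = 0.0776, so δp = 424.
Q = p + y − b: δQ = √(δp² + δy² + δb²) = √(1.8e+05 + 22500 + 32400) = 485
Q = 6200.

6200 ± 485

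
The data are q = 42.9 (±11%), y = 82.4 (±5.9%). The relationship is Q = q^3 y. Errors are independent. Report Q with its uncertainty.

Q is a product of powers, so relative uncertainties combine in quadrature:
  (3·δq/q)² = (3×0.110)² = 0.109;  (1·δy/y)² = (1×0.0590)² = 0.00348
δQ/Q = √(0.112) = 0.335
Q = 6.51e+06, so δQ = 0.335 × 6.51e+06 = 2.18e+06.

(6.51 ± 2.18) × 10^6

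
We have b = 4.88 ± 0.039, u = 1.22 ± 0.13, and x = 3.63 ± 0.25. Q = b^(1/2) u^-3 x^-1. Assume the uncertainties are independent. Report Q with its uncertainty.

Since Q is a product/quotient, work with relative uncertainties:
  (½·δb/b)² = (0.5×0.00799)² = 1.6e-05;  (-3·δu/u)² = (-3×0.107)² = 0.102;  (-1·δx/x)² = (-1×0.0689)² = 0.00474
δQ/Q = √(0.107) = 0.327
Q = 0.335, so δQ = 0.327 × 0.335 = 0.110.

0.335 ± 0.110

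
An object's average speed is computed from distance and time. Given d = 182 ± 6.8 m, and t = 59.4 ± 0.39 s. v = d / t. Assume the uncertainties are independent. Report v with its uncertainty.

Since v is a product/quotient, work with relative uncertainties:
  (1·δd/d)² = (1×0.0374)² = 0.00140;  (-1·δt/t)² = (-1×0.00657)² = 4.31e-05
δv/v = √(0.00144) = 0.0379
v = 3.06 m/s, so δv = 0.0379 × 3.06 = 0.116 m/s.

3.06 ± 0.116 m/s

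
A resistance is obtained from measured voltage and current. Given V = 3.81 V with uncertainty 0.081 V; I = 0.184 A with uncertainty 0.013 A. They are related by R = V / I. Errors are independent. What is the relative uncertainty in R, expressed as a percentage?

Products/powers → add relative errors in quadrature, weighted by exponent:
  (1·δV/V)² = (1×0.0213)² = 0.000452;  (-1·δI/I)² = (-1×0.0707)² = 0.00499
δR/R = √(0.00544) = 0.0738

7.38%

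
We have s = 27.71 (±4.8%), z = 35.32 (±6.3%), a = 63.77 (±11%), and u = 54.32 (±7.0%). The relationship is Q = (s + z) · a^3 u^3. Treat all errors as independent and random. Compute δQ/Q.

0.393

Let w = s + z = 63.03. δw = √(δs² + δz²) = √(1.77 + 4.95) = 2.59, so δw/w = 0.0411.
Q is then a monomial in w, a, u:
δQ/Q = √((δw/w)² + (3·δa/a)² + (3·δu/u)²) = √(0.00169 + 0.109 + 0.0441) = 0.393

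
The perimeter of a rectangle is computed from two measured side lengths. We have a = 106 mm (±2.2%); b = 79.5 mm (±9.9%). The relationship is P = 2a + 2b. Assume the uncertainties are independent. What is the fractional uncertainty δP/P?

Sums and differences: (δP)² = Σ (cᵢ δxᵢ)².
  (2·δa)² = 21.8;  (2·δb)² = 248
δP = √(270) = 16.4 mm
P = 371 mm, so δP/P = 16.4/371 = 0.0443.

0.0443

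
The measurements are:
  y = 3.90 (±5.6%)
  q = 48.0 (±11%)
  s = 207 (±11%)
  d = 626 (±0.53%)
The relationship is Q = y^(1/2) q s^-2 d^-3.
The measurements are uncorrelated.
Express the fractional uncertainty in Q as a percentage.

Products/powers → add relative errors in quadrature, weighted by exponent:
  (½·δy/y)² = (0.5×0.0560)² = 0.000784;  (1·δq/q)² = (1×0.110)² = 0.0121;  (-2·δs/s)² = (-2×0.110)² = 0.0484;  (-3·δd/d)² = (-3×0.00530)² = 0.000253
δQ/Q = √(0.0615) = 0.248

24.8%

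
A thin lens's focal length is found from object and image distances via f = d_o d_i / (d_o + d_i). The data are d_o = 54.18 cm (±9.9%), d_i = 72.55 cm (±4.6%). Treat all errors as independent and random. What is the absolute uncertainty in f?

1.86 cm

∂f/∂d_o = (d_i/(d_o+d_i))² = 0.328;  ∂f/∂d_i = (d_o/(d_o+d_i))² = 0.183
δf = √((∂f/∂d_o · δd_o)² + (∂f/∂d_i · δd_i)²) = √(3.09 + 0.372) = 1.86 cm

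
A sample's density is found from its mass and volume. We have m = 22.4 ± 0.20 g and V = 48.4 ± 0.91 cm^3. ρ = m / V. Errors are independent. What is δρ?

For a monomial ρ ∝ m, V^-1, fractional errors add in quadrature:
  (1·δm/m)² = (1×0.00893)² = 7.97e-05;  (-1·δV/V)² = (-1×0.0188)² = 0.000354
δρ/ρ = √(0.000433) = 0.0208
ρ = 0.463 g/cm^3, so δρ = 0.0208 × 0.463 = 0.00963 g/cm^3.

0.00963 g/cm^3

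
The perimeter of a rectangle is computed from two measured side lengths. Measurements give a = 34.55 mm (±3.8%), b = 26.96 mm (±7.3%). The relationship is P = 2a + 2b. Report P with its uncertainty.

123.0 ± 4.73 mm

Sums and differences: (δP)² = Σ (cᵢ δxᵢ)².
  (2·δa)² = 6.89;  (2·δb)² = 15.5
δP = √(22.4) = 4.73 mm
P = 123.0 mm.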